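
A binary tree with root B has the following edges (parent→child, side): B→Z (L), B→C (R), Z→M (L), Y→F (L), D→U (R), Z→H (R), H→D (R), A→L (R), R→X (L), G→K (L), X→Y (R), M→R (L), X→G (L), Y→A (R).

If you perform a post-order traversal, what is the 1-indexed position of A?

5

Post-order visits the left subtree, then the right subtree, then the node.
At B: go left to Z.
  At Z: go left to M.
    At M: go left to R.
      At R: go left to X.
        At X: go left to G.
          At G: go left to K.
            K is a leaf — visit K.
          At G: no right child.
          Visit G.
        At X: go right to Y.
          At Y: go left to F.
            F is a leaf — visit F.
          At Y: go right to A.
            At A: no left child.
            At A: go right to L.
              L is a leaf — visit L.
            Visit A.
          Visit Y.
        Visit X.
      At R: no right child.
      Visit R.
    At M: no right child.
    Visit M.
  At Z: go right to H.
    At H: no left child.
    At H: go right to D.
      At D: no left child.
      At D: go right to U.
        U is a leaf — visit U.
      Visit D.
    Visit H.
  Visit Z.
At B: go right to C.
  C is a leaf — visit C.
Visit B.
Full post-order sequence: K, G, F, L, A, Y, X, R, M, U, D, H, Z, C, B.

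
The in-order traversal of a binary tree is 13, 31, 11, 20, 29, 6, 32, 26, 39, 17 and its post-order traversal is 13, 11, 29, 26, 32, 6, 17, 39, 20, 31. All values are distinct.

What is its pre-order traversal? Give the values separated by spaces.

The last element of post-order is the root; it splits in-order into left and right subtrees.
Root 31: left subtree has 1 node {13}, right has 8 {11, 20, 29, 6, 32, 26, 39, 17}.
  Root 20: left subtree has 1 node {11}, right has 6 {29, 6, 32, 26, 39, 17}.
    Root 39: left subtree has 4 nodes {29, 6, 32, 26}, right has 1 {17}.
      Root 6: left subtree has 1 node {29}, right has 2 {32, 26}.
        Root 32: left subtree has 0 nodes { }, right has 1 {26}.

31 13 20 11 39 6 29 32 26 17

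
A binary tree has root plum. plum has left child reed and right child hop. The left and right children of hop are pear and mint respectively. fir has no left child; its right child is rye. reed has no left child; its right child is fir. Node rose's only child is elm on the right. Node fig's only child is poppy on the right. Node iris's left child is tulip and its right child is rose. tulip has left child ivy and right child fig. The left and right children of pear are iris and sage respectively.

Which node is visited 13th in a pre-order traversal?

elm

Pre-order visits the node, then its left subtree, then its right subtree.
Visit plum.
At plum: go left to reed.
  Visit reed.
  At reed: no left child.
  At reed: go right to fir.
    Visit fir.
    At fir: no left child.
    At fir: go right to rye.
      rye is a leaf — visit rye.
At plum: go right to hop.
  Visit hop.
  At hop: go left to pear.
    Visit pear.
    At pear: go left to iris.
      Visit iris.
      At iris: go left to tulip.
        Visit tulip.
        At tulip: go left to ivy.
          ivy is a leaf — visit ivy.
        At tulip: go right to fig.
          Visit fig.
          At fig: no left child.
          At fig: go right to poppy.
            poppy is a leaf — visit poppy.
      At iris: go right to rose.
        Visit rose.
        At rose: no left child.
        At rose: go right to elm.
          elm is a leaf — visit elm.
    At pear: go right to sage.
      sage is a leaf — visit sage.
  At hop: go right to mint.
    mint is a leaf — visit mint.
Full pre-order sequence: plum, reed, fir, rye, hop, pear, iris, tulip, ivy, fig, poppy, rose, elm, sage, mint.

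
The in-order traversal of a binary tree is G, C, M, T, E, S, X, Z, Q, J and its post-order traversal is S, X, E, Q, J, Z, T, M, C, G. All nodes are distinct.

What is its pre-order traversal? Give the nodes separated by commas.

The last element of post-order is the root; it splits in-order into left and right subtrees.
Root G: left subtree has 0 nodes { }, right has 9 {C, M, T, E, S, X, Z, Q, J}.
  Root C: left subtree has 0 nodes { }, right has 8 {M, T, E, S, X, Z, Q, J}.
    Root M: left subtree has 0 nodes { }, right has 7 {T, E, S, X, Z, Q, J}.
      Root T: left subtree has 0 nodes { }, right has 6 {E, S, X, Z, Q, J}.
        Root Z: left subtree has 3 nodes {E, S, X}, right has 2 {Q, J}.
          Root E: left subtree has 0 nodes { }, right has 2 {S, X}.
            Root X: left subtree has 1 node {S}, right has 0 { }.
          Root J: left subtree has 1 node {Q}, right has 0 { }.

G, C, M, T, Z, E, X, S, J, Q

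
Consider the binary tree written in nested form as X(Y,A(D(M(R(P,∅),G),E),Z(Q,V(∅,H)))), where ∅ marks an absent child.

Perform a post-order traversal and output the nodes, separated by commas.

Y, P, R, G, M, E, D, Q, H, V, Z, A, X

Post-order visits the left subtree, then the right subtree, then the node.
At X: go left to Y.
  Y is a leaf — visit Y.
At X: go right to A.
  At A: go left to D.
    At D: go left to M.
      At M: go left to R.
        At R: go left to P.
          P is a leaf — visit P.
        At R: no right child.
        Visit R.
      At M: go right to G.
        G is a leaf — visit G.
      Visit M.
    At D: go right to E.
      E is a leaf — visit E.
    Visit D.
  At A: go right to Z.
    At Z: go left to Q.
      Q is a leaf — visit Q.
    At Z: go right to V.
      At V: no left child.
      At V: go right to H.
        H is a leaf — visit H.
      Visit V.
    Visit Z.
  Visit A.
Visit X.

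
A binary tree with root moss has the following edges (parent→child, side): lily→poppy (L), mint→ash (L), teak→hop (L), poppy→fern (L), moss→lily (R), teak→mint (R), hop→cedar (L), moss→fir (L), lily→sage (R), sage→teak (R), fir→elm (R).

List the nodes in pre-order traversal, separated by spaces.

moss fir elm lily poppy fern sage teak hop cedar mint ash

Pre-order visits the node, then its left subtree, then its right subtree.
Visit moss.
At moss: go left to fir.
  Visit fir.
  At fir: no left child.
  At fir: go right to elm.
    elm is a leaf — visit elm.
At moss: go right to lily.
  Visit lily.
  At lily: go left to poppy.
    Visit poppy.
    At poppy: go left to fern.
      fern is a leaf — visit fern.
    At poppy: no right child.
  At lily: go right to sage.
    Visit sage.
    At sage: no left child.
    At sage: go right to teak.
      Visit teak.
      At teak: go left to hop.
        Visit hop.
        At hop: go left to cedar.
          cedar is a leaf — visit cedar.
        At hop: no right child.
      At teak: go right to mint.
        Visit mint.
        At mint: go left to ash.
          ash is a leaf — visit ash.
        At mint: no right child.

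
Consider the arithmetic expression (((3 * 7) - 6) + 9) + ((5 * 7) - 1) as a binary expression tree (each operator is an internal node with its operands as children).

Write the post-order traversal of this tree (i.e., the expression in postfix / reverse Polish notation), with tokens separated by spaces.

3 7 * 6 - 9 + 5 7 * 1 - +

Post-order on an expression tree gives postfix notation: for each operator, emit left operand, right operand, then the operator.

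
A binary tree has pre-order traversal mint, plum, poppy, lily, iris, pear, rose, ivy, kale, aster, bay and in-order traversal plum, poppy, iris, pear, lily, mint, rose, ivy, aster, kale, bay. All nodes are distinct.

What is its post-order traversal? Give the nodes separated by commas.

pear, iris, lily, poppy, plum, aster, bay, kale, ivy, rose, mint

The first element of pre-order is the root; it splits in-order into left and right subtrees.
Root mint: left subtree has 5 nodes {plum, poppy, iris, pear, lily}, right has 5 {rose, ivy, aster, kale, bay}.
  Root plum: left subtree has 0 nodes { }, right has 4 {poppy, iris, pear, lily}.
    Root poppy: left subtree has 0 nodes { }, right has 3 {iris, pear, lily}.
      Root lily: left subtree has 2 nodes {iris, pear}, right has 0 { }.
        Root iris: left subtree has 0 nodes { }, right has 1 {pear}.
  Root rose: left subtree has 0 nodes { }, right has 4 {ivy, aster, kale, bay}.
    Root ivy: left subtree has 0 nodes { }, right has 3 {aster, kale, bay}.
      Root kale: left subtree has 1 node {aster}, right has 1 {bay}.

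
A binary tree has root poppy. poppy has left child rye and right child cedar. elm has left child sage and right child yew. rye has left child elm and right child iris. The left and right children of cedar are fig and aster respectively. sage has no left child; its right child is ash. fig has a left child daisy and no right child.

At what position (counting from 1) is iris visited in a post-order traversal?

Post-order visits the left subtree, then the right subtree, then the node.
At poppy: go left to rye.
  At rye: go left to elm.
    At elm: go left to sage.
      At sage: no left child.
      At sage: go right to ash.
        ash is a leaf — visit ash.
      Visit sage.
    At elm: go right to yew.
      yew is a leaf — visit yew.
    Visit elm.
  At rye: go right to iris.
    iris is a leaf — visit iris.
  Visit rye.
At poppy: go right to cedar.
  At cedar: go left to fig.
    At fig: go left to daisy.
      daisy is a leaf — visit daisy.
    At fig: no right child.
    Visit fig.
  At cedar: go right to aster.
    aster is a leaf — visit aster.
  Visit cedar.
Visit poppy.
Full post-order sequence: ash, sage, yew, elm, iris, rye, daisy, fig, aster, cedar, poppy.

5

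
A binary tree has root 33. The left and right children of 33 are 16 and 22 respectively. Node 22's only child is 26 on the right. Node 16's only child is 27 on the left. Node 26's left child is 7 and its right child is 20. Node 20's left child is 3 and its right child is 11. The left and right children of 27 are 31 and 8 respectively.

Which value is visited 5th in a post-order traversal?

7

Post-order visits the left subtree, then the right subtree, then the node.
At 33: go left to 16.
  At 16: go left to 27.
    At 27: go left to 31.
      31 is a leaf — visit 31.
    At 27: go right to 8.
      8 is a leaf — visit 8.
    Visit 27.
  At 16: no right child.
  Visit 16.
At 33: go right to 22.
  At 22: no left child.
  At 22: go right to 26.
    At 26: go left to 7.
      7 is a leaf — visit 7.
    At 26: go right to 20.
      At 20: go left to 3.
        3 is a leaf — visit 3.
      At 20: go right to 11.
        11 is a leaf — visit 11.
      Visit 20.
    Visit 26.
  Visit 22.
Visit 33.
Full post-order sequence: 31, 8, 27, 16, 7, 3, 11, 20, 26, 22, 33.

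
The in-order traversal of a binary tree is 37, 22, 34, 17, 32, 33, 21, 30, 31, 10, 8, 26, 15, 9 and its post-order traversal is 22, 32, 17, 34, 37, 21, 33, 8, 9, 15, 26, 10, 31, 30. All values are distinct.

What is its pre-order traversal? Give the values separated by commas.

30, 33, 37, 34, 22, 17, 32, 21, 31, 10, 26, 8, 15, 9

The last element of post-order is the root; it splits in-order into left and right subtrees.
Root 30: left subtree has 7 nodes {37, 22, 34, 17, 32, 33, 21}, right has 6 {31, 10, 8, 26, 15, 9}.
  Root 33: left subtree has 5 nodes {37, 22, 34, 17, 32}, right has 1 {21}.
    Root 37: left subtree has 0 nodes { }, right has 4 {22, 34, 17, 32}.
      Root 34: left subtree has 1 node {22}, right has 2 {17, 32}.
        Root 17: left subtree has 0 nodes { }, right has 1 {32}.
  Root 31: left subtree has 0 nodes { }, right has 5 {10, 8, 26, 15, 9}.
    Root 10: left subtree has 0 nodes { }, right has 4 {8, 26, 15, 9}.
      Root 26: left subtree has 1 node {8}, right has 2 {15, 9}.
        Root 15: left subtree has 0 nodes { }, right has 1 {9}.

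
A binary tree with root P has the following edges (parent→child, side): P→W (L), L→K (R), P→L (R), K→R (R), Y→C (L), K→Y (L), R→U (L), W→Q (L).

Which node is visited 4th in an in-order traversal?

L

In-order visits the left subtree, then the node, then the right subtree.
At P: go left to W.
  At W: go left to Q.
    Q is a leaf — visit Q.
  Visit W.
  At W: no right child.
Visit P.
At P: go right to L.
  At L: no left child.
  Visit L.
  At L: go right to K.
    At K: go left to Y.
      At Y: go left to C.
        C is a leaf — visit C.
      Visit Y.
      At Y: no right child.
    Visit K.
    At K: go right to R.
      At R: go left to U.
        U is a leaf — visit U.
      Visit R.
      At R: no right child.
Full in-order sequence: Q, W, P, L, C, Y, K, U, R.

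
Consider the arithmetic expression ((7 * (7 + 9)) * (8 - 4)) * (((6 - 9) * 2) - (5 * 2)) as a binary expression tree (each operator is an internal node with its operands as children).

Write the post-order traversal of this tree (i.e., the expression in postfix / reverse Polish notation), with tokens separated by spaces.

7 7 9 + * 8 4 - * 6 9 - 2 * 5 2 * - *

Post-order on an expression tree gives postfix notation: for each operator, emit left operand, right operand, then the operator.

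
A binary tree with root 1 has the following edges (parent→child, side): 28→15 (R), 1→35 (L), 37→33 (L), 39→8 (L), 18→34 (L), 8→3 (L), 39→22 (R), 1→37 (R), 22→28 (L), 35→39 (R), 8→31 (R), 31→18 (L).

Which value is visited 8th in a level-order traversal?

3

Level-order visits nodes level by level from the root, left to right within each level.
Level 0: 1
Level 1: 35, 37
Level 2: 39, 33
Level 3: 8, 22
Level 4: 3, 31, 28
Level 5: 18, 15
Level 6: 34
Full level-order sequence: 1, 35, 37, 39, 33, 8, 22, 3, 31, 28, 18, 15, 34.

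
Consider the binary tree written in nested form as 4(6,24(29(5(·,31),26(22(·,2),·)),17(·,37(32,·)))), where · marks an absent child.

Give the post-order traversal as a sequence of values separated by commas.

Post-order visits the left subtree, then the right subtree, then the node.
At 4: go left to 6.
  6 is a leaf — visit 6.
At 4: go right to 24.
  At 24: go left to 29.
    At 29: go left to 5.
      At 5: no left child.
      At 5: go right to 31.
        31 is a leaf — visit 31.
      Visit 5.
    At 29: go right to 26.
      At 26: go left to 22.
        At 22: no left child.
        At 22: go right to 2.
          2 is a leaf — visit 2.
        Visit 22.
      At 26: no right child.
      Visit 26.
    Visit 29.
  At 24: go right to 17.
    At 17: no left child.
    At 17: go right to 37.
      At 37: go left to 32.
        32 is a leaf — visit 32.
      At 37: no right child.
      Visit 37.
    Visit 17.
  Visit 24.
Visit 4.

6, 31, 5, 2, 22, 26, 29, 32, 37, 17, 24, 4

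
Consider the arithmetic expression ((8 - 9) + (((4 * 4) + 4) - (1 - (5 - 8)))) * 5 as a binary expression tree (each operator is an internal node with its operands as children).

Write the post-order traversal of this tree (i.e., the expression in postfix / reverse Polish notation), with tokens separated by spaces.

Post-order on an expression tree gives postfix notation: for each operator, emit left operand, right operand, then the operator.

8 9 - 4 4 * 4 + 1 5 8 - - - + 5 *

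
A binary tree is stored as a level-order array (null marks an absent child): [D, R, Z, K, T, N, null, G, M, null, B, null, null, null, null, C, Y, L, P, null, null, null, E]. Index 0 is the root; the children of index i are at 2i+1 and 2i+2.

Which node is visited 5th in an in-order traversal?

L

In-order visits the left subtree, then the node, then the right subtree.
At D: go left to R.
  At R: go left to K.
    At K: go left to G.
      At G: go left to C.
        C is a leaf — visit C.
      Visit G.
      At G: go right to Y.
        Y is a leaf — visit Y.
    Visit K.
    At K: go right to M.
      At M: go left to L.
        L is a leaf — visit L.
      Visit M.
      At M: go right to P.
        P is a leaf — visit P.
  Visit R.
  At R: go right to T.
    At T: no left child.
    Visit T.
    At T: go right to B.
      At B: no left child.
      Visit B.
      At B: go right to E.
        E is a leaf — visit E.
Visit D.
At D: go right to Z.
  At Z: go left to N.
    N is a leaf — visit N.
  Visit Z.
  At Z: no right child.
Full in-order sequence: C, G, Y, K, L, M, P, R, T, B, E, D, N, Z.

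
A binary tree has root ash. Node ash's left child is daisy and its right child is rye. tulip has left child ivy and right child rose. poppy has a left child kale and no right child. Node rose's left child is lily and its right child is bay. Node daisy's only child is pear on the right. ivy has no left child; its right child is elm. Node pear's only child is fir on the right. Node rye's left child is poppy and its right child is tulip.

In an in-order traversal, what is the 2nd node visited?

In-order visits the left subtree, then the node, then the right subtree.
At ash: go left to daisy.
  At daisy: no left child.
  Visit daisy.
  At daisy: go right to pear.
    At pear: no left child.
    Visit pear.
    At pear: go right to fir.
      fir is a leaf — visit fir.
Visit ash.
At ash: go right to rye.
  At rye: go left to poppy.
    At poppy: go left to kale.
      kale is a leaf — visit kale.
    Visit poppy.
    At poppy: no right child.
  Visit rye.
  At rye: go right to tulip.
    At tulip: go left to ivy.
      At ivy: no left child.
      Visit ivy.
      At ivy: go right to elm.
        elm is a leaf — visit elm.
    Visit tulip.
    At tulip: go right to rose.
      At rose: go left to lily.
        lily is a leaf — visit lily.
      Visit rose.
      At rose: go right to bay.
        bay is a leaf — visit bay.
Full in-order sequence: daisy, pear, fir, ash, kale, poppy, rye, ivy, elm, tulip, lily, rose, bay.

pear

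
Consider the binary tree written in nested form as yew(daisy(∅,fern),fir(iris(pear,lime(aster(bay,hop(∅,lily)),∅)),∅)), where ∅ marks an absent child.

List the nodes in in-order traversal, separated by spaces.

In-order visits the left subtree, then the node, then the right subtree.
At yew: go left to daisy.
  At daisy: no left child.
  Visit daisy.
  At daisy: go right to fern.
    fern is a leaf — visit fern.
Visit yew.
At yew: go right to fir.
  At fir: go left to iris.
    At iris: go left to pear.
      pear is a leaf — visit pear.
    Visit iris.
    At iris: go right to lime.
      At lime: go left to aster.
        At aster: go left to bay.
          bay is a leaf — visit bay.
        Visit aster.
        At aster: go right to hop.
          At hop: no left child.
          Visit hop.
          At hop: go right to lily.
            lily is a leaf — visit lily.
      Visit lime.
      At lime: no right child.
  Visit fir.
  At fir: no right child.

daisy fern yew pear iris bay aster hop lily lime fir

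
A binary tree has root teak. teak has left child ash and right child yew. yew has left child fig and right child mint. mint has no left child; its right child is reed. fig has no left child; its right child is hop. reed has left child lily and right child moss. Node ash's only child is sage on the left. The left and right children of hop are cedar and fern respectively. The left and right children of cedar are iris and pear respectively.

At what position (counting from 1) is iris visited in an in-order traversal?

In-order visits the left subtree, then the node, then the right subtree.
At teak: go left to ash.
  At ash: go left to sage.
    sage is a leaf — visit sage.
  Visit ash.
  At ash: no right child.
Visit teak.
At teak: go right to yew.
  At yew: go left to fig.
    At fig: no left child.
    Visit fig.
    At fig: go right to hop.
      At hop: go left to cedar.
        At cedar: go left to iris.
          iris is a leaf — visit iris.
        Visit cedar.
        At cedar: go right to pear.
          pear is a leaf — visit pear.
      Visit hop.
      At hop: go right to fern.
        fern is a leaf — visit fern.
  Visit yew.
  At yew: go right to mint.
    At mint: no left child.
    Visit mint.
    At mint: go right to reed.
      At reed: go left to lily.
        lily is a leaf — visit lily.
      Visit reed.
      At reed: go right to moss.
        moss is a leaf — visit moss.
Full in-order sequence: sage, ash, teak, fig, iris, cedar, pear, hop, fern, yew, mint, lily, reed, moss.

5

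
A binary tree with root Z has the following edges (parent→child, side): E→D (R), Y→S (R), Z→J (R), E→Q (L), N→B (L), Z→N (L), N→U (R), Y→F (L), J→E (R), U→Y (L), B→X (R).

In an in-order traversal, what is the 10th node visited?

Q

In-order visits the left subtree, then the node, then the right subtree.
At Z: go left to N.
  At N: go left to B.
    At B: no left child.
    Visit B.
    At B: go right to X.
      X is a leaf — visit X.
  Visit N.
  At N: go right to U.
    At U: go left to Y.
      At Y: go left to F.
        F is a leaf — visit F.
      Visit Y.
      At Y: go right to S.
        S is a leaf — visit S.
    Visit U.
    At U: no right child.
Visit Z.
At Z: go right to J.
  At J: no left child.
  Visit J.
  At J: go right to E.
    At E: go left to Q.
      Q is a leaf — visit Q.
    Visit E.
    At E: go right to D.
      D is a leaf — visit D.
Full in-order sequence: B, X, N, F, Y, S, U, Z, J, Q, E, D.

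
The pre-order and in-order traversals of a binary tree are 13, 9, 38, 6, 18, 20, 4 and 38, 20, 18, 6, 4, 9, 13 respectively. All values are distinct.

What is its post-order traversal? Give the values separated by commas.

The first element of pre-order is the root; it splits in-order into left and right subtrees.
Root 13: left subtree has 6 nodes {38, 20, 18, 6, 4, 9}, right has 0 { }.
  Root 9: left subtree has 5 nodes {38, 20, 18, 6, 4}, right has 0 { }.
    Root 38: left subtree has 0 nodes { }, right has 4 {20, 18, 6, 4}.
      Root 6: left subtree has 2 nodes {20, 18}, right has 1 {4}.
        Root 18: left subtree has 1 node {20}, right has 0 { }.

20, 18, 4, 6, 38, 9, 13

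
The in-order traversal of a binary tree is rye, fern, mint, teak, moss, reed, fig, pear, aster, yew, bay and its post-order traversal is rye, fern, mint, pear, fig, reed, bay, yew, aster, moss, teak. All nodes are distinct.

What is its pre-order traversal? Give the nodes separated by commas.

teak, mint, fern, rye, moss, aster, reed, fig, pear, yew, bay

The last element of post-order is the root; it splits in-order into left and right subtrees.
Root teak: left subtree has 3 nodes {rye, fern, mint}, right has 7 {moss, reed, fig, pear, aster, yew, bay}.
  Root mint: left subtree has 2 nodes {rye, fern}, right has 0 { }.
    Root fern: left subtree has 1 node {rye}, right has 0 { }.
  Root moss: left subtree has 0 nodes { }, right has 6 {reed, fig, pear, aster, yew, bay}.
    Root aster: left subtree has 3 nodes {reed, fig, pear}, right has 2 {yew, bay}.
      Root reed: left subtree has 0 nodes { }, right has 2 {fig, pear}.
        Root fig: left subtree has 0 nodes { }, right has 1 {pear}.
      Root yew: left subtree has 0 nodes { }, right has 1 {bay}.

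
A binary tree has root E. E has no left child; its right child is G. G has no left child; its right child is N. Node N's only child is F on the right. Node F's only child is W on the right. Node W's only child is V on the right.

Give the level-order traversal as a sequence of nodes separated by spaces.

E G N F W V

Level-order visits nodes level by level from the root, left to right within each level.
Level 0: E
Level 1: G
Level 2: N
Level 3: F
Level 4: W
Level 5: V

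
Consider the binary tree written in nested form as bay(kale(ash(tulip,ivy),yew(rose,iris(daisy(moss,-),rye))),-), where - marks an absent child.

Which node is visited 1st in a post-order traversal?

tulip

Post-order visits the left subtree, then the right subtree, then the node.
At bay: go left to kale.
  At kale: go left to ash.
    At ash: go left to tulip.
      tulip is a leaf — visit tulip.
    At ash: go right to ivy.
      ivy is a leaf — visit ivy.
    Visit ash.
  At kale: go right to yew.
    At yew: go left to rose.
      rose is a leaf — visit rose.
    At yew: go right to iris.
      At iris: go left to daisy.
        At daisy: go left to moss.
          moss is a leaf — visit moss.
        At daisy: no right child.
        Visit daisy.
      At iris: go right to rye.
        rye is a leaf — visit rye.
      Visit iris.
    Visit yew.
  Visit kale.
At bay: no right child.
Visit bay.
Full post-order sequence: tulip, ivy, ash, rose, moss, daisy, rye, iris, yew, kale, bay.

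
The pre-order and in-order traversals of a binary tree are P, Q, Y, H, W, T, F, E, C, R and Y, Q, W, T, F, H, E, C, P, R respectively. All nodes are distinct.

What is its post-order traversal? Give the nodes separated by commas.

The first element of pre-order is the root; it splits in-order into left and right subtrees.
Root P: left subtree has 8 nodes {Y, Q, W, T, F, H, E, C}, right has 1 {R}.
  Root Q: left subtree has 1 node {Y}, right has 6 {W, T, F, H, E, C}.
    Root H: left subtree has 3 nodes {W, T, F}, right has 2 {E, C}.
      Root W: left subtree has 0 nodes { }, right has 2 {T, F}.
        Root T: left subtree has 0 nodes { }, right has 1 {F}.
      Root E: left subtree has 0 nodes { }, right has 1 {C}.

Y, F, T, W, C, E, H, Q, R, P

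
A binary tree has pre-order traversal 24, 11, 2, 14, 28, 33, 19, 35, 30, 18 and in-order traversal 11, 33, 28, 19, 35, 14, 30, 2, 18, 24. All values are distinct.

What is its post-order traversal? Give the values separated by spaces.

33 35 19 28 30 14 18 2 11 24

The first element of pre-order is the root; it splits in-order into left and right subtrees.
Root 24: left subtree has 9 nodes {11, 33, 28, 19, 35, 14, 30, 2, 18}, right has 0 { }.
  Root 11: left subtree has 0 nodes { }, right has 8 {33, 28, 19, 35, 14, 30, 2, 18}.
    Root 2: left subtree has 6 nodes {33, 28, 19, 35, 14, 30}, right has 1 {18}.
      Root 14: left subtree has 4 nodes {33, 28, 19, 35}, right has 1 {30}.
        Root 28: left subtree has 1 node {33}, right has 2 {19, 35}.
          Root 19: left subtree has 0 nodes { }, right has 1 {35}.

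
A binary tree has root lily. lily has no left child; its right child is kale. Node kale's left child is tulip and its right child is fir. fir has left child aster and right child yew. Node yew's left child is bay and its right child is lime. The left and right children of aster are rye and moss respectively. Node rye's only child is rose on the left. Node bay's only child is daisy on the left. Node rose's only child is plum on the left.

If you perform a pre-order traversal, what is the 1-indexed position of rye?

Pre-order visits the node, then its left subtree, then its right subtree.
Visit lily.
At lily: no left child.
At lily: go right to kale.
  Visit kale.
  At kale: go left to tulip.
    tulip is a leaf — visit tulip.
  At kale: go right to fir.
    Visit fir.
    At fir: go left to aster.
      Visit aster.
      At aster: go left to rye.
        Visit rye.
        At rye: go left to rose.
          Visit rose.
          At rose: go left to plum.
            plum is a leaf — visit plum.
          At rose: no right child.
        At rye: no right child.
      At aster: go right to moss.
        moss is a leaf — visit moss.
    At fir: go right to yew.
      Visit yew.
      At yew: go left to bay.
        Visit bay.
        At bay: go left to daisy.
          daisy is a leaf — visit daisy.
        At bay: no right child.
      At yew: go right to lime.
        lime is a leaf — visit lime.
Full pre-order sequence: lily, kale, tulip, fir, aster, rye, rose, plum, moss, yew, bay, daisy, lime.

6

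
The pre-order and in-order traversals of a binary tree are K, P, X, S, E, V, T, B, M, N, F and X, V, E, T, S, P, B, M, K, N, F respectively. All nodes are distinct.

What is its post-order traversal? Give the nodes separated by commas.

The first element of pre-order is the root; it splits in-order into left and right subtrees.
Root K: left subtree has 8 nodes {X, V, E, T, S, P, B, M}, right has 2 {N, F}.
  Root P: left subtree has 5 nodes {X, V, E, T, S}, right has 2 {B, M}.
    Root X: left subtree has 0 nodes { }, right has 4 {V, E, T, S}.
      Root S: left subtree has 3 nodes {V, E, T}, right has 0 { }.
        Root E: left subtree has 1 node {V}, right has 1 {T}.
    Root B: left subtree has 0 nodes { }, right has 1 {M}.
  Root N: left subtree has 0 nodes { }, right has 1 {F}.

V, T, E, S, X, M, B, P, F, N, K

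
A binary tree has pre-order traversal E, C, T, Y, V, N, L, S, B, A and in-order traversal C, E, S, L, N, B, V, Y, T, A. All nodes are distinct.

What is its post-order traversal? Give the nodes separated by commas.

C, S, L, B, N, V, Y, A, T, E

The first element of pre-order is the root; it splits in-order into left and right subtrees.
Root E: left subtree has 1 node {C}, right has 8 {S, L, N, B, V, Y, T, A}.
  Root T: left subtree has 6 nodes {S, L, N, B, V, Y}, right has 1 {A}.
    Root Y: left subtree has 5 nodes {S, L, N, B, V}, right has 0 { }.
      Root V: left subtree has 4 nodes {S, L, N, B}, right has 0 { }.
        Root N: left subtree has 2 nodes {S, L}, right has 1 {B}.
          Root L: left subtree has 1 node {S}, right has 0 { }.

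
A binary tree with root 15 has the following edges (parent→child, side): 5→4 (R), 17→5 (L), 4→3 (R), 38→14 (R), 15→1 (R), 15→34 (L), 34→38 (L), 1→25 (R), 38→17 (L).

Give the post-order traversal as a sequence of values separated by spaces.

Post-order visits the left subtree, then the right subtree, then the node.
At 15: go left to 34.
  At 34: go left to 38.
    At 38: go left to 17.
      At 17: go left to 5.
        At 5: no left child.
        At 5: go right to 4.
          At 4: no left child.
          At 4: go right to 3.
            3 is a leaf — visit 3.
          Visit 4.
        Visit 5.
      At 17: no right child.
      Visit 17.
    At 38: go right to 14.
      14 is a leaf — visit 14.
    Visit 38.
  At 34: no right child.
  Visit 34.
At 15: go right to 1.
  At 1: no left child.
  At 1: go right to 25.
    25 is a leaf — visit 25.
  Visit 1.
Visit 15.

3 4 5 17 14 38 34 25 1 15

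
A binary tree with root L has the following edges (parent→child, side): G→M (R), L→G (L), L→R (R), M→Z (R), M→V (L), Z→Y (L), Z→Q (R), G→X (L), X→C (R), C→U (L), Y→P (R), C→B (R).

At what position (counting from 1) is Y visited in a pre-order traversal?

10

Pre-order visits the node, then its left subtree, then its right subtree.
Visit L.
At L: go left to G.
  Visit G.
  At G: go left to X.
    Visit X.
    At X: no left child.
    At X: go right to C.
      Visit C.
      At C: go left to U.
        U is a leaf — visit U.
      At C: go right to B.
        B is a leaf — visit B.
  At G: go right to M.
    Visit M.
    At M: go left to V.
      V is a leaf — visit V.
    At M: go right to Z.
      Visit Z.
      At Z: go left to Y.
        Visit Y.
        At Y: no left child.
        At Y: go right to P.
          P is a leaf — visit P.
      At Z: go right to Q.
        Q is a leaf — visit Q.
At L: go right to R.
  R is a leaf — visit R.
Full pre-order sequence: L, G, X, C, U, B, M, V, Z, Y, P, Q, R.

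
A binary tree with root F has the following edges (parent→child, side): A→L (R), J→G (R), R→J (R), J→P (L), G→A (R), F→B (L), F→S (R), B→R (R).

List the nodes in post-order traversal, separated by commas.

Post-order visits the left subtree, then the right subtree, then the node.
At F: go left to B.
  At B: no left child.
  At B: go right to R.
    At R: no left child.
    At R: go right to J.
      At J: go left to P.
        P is a leaf — visit P.
      At J: go right to G.
        At G: no left child.
        At G: go right to A.
          At A: no left child.
          At A: go right to L.
            L is a leaf — visit L.
          Visit A.
        Visit G.
      Visit J.
    Visit R.
  Visit B.
At F: go right to S.
  S is a leaf — visit S.
Visit F.

P, L, A, G, J, R, B, S, F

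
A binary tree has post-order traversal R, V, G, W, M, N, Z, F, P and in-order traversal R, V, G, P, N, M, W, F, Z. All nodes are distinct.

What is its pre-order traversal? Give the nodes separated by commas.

P, G, V, R, F, N, M, W, Z

The last element of post-order is the root; it splits in-order into left and right subtrees.
Root P: left subtree has 3 nodes {R, V, G}, right has 5 {N, M, W, F, Z}.
  Root G: left subtree has 2 nodes {R, V}, right has 0 { }.
    Root V: left subtree has 1 node {R}, right has 0 { }.
  Root F: left subtree has 3 nodes {N, M, W}, right has 1 {Z}.
    Root N: left subtree has 0 nodes { }, right has 2 {M, W}.
      Root M: left subtree has 0 nodes { }, right has 1 {W}.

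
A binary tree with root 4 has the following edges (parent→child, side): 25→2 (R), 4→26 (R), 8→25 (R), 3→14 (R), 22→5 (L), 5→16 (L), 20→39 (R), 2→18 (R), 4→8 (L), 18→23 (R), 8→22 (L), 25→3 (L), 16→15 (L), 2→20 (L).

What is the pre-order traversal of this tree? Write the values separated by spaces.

Pre-order visits the node, then its left subtree, then its right subtree.
Visit 4.
At 4: go left to 8.
  Visit 8.
  At 8: go left to 22.
    Visit 22.
    At 22: go left to 5.
      Visit 5.
      At 5: go left to 16.
        Visit 16.
        At 16: go left to 15.
          15 is a leaf — visit 15.
        At 16: no right child.
      At 5: no right child.
    At 22: no right child.
  At 8: go right to 25.
    Visit 25.
    At 25: go left to 3.
      Visit 3.
      At 3: no left child.
      At 3: go right to 14.
        14 is a leaf — visit 14.
    At 25: go right to 2.
      Visit 2.
      At 2: go left to 20.
        Visit 20.
        At 20: no left child.
        At 20: go right to 39.
          39 is a leaf — visit 39.
      At 2: go right to 18.
        Visit 18.
        At 18: no left child.
        At 18: go right to 23.
          23 is a leaf — visit 23.
At 4: go right to 26.
  26 is a leaf — visit 26.

4 8 22 5 16 15 25 3 14 2 20 39 18 23 26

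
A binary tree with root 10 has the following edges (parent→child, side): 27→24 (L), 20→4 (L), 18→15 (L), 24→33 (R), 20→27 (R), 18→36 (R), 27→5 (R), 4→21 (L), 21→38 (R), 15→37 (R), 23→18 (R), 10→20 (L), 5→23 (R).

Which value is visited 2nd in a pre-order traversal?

Pre-order visits the node, then its left subtree, then its right subtree.
Visit 10.
At 10: go left to 20.
  Visit 20.
  At 20: go left to 4.
    Visit 4.
    At 4: go left to 21.
      Visit 21.
      At 21: no left child.
      At 21: go right to 38.
        38 is a leaf — visit 38.
    At 4: no right child.
  At 20: go right to 27.
    Visit 27.
    At 27: go left to 24.
      Visit 24.
      At 24: no left child.
      At 24: go right to 33.
        33 is a leaf — visit 33.
    At 27: go right to 5.
      Visit 5.
      At 5: no left child.
      At 5: go right to 23.
        Visit 23.
        At 23: no left child.
        At 23: go right to 18.
          Visit 18.
          At 18: go left to 15.
            Visit 15.
            At 15: no left child.
            At 15: go right to 37.
              37 is a leaf — visit 37.
          At 18: go right to 36.
            36 is a leaf — visit 36.
At 10: no right child.
Full pre-order sequence: 10, 20, 4, 21, 38, 27, 24, 33, 5, 23, 18, 15, 37, 36.

20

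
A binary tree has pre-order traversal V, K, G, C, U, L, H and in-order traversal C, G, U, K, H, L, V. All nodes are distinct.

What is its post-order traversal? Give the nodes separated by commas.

The first element of pre-order is the root; it splits in-order into left and right subtrees.
Root V: left subtree has 6 nodes {C, G, U, K, H, L}, right has 0 { }.
  Root K: left subtree has 3 nodes {C, G, U}, right has 2 {H, L}.
    Root G: left subtree has 1 node {C}, right has 1 {U}.
    Root L: left subtree has 1 node {H}, right has 0 { }.

C, U, G, H, L, K, V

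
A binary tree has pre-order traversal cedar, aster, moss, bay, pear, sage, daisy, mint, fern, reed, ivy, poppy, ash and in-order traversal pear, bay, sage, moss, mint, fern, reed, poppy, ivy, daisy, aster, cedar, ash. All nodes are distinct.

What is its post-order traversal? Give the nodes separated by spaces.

pear sage bay poppy ivy reed fern mint daisy moss aster ash cedar

The first element of pre-order is the root; it splits in-order into left and right subtrees.
Root cedar: left subtree has 11 nodes {pear, bay, sage, moss, mint, fern, reed, poppy, ivy, daisy, aster}, right has 1 {ash}.
  Root aster: left subtree has 10 nodes {pear, bay, sage, moss, mint, fern, reed, poppy, ivy, daisy}, right has 0 { }.
    Root moss: left subtree has 3 nodes {pear, bay, sage}, right has 6 {mint, fern, reed, poppy, ivy, daisy}.
      Root bay: left subtree has 1 node {pear}, right has 1 {sage}.
      Root daisy: left subtree has 5 nodes {mint, fern, reed, poppy, ivy}, right has 0 { }.
        Root mint: left subtree has 0 nodes { }, right has 4 {fern, reed, poppy, ivy}.
          Root fern: left subtree has 0 nodes { }, right has 3 {reed, poppy, ivy}.
            Root reed: left subtree has 0 nodes { }, right has 2 {poppy, ivy}.
              Root ivy: left subtree has 1 node {poppy}, right has 0 { }.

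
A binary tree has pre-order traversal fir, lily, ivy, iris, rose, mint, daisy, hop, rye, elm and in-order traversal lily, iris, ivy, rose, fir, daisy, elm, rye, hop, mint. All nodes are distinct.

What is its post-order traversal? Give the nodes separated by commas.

The first element of pre-order is the root; it splits in-order into left and right subtrees.
Root fir: left subtree has 4 nodes {lily, iris, ivy, rose}, right has 5 {daisy, elm, rye, hop, mint}.
  Root lily: left subtree has 0 nodes { }, right has 3 {iris, ivy, rose}.
    Root ivy: left subtree has 1 node {iris}, right has 1 {rose}.
  Root mint: left subtree has 4 nodes {daisy, elm, rye, hop}, right has 0 { }.
    Root daisy: left subtree has 0 nodes { }, right has 3 {elm, rye, hop}.
      Root hop: left subtree has 2 nodes {elm, rye}, right has 0 { }.
        Root rye: left subtree has 1 node {elm}, right has 0 { }.

iris, rose, ivy, lily, elm, rye, hop, daisy, mint, fir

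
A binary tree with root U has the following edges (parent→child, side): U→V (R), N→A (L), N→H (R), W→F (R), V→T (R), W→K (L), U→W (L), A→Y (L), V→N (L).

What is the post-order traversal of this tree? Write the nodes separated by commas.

K, F, W, Y, A, H, N, T, V, U

Post-order visits the left subtree, then the right subtree, then the node.
At U: go left to W.
  At W: go left to K.
    K is a leaf — visit K.
  At W: go right to F.
    F is a leaf — visit F.
  Visit W.
At U: go right to V.
  At V: go left to N.
    At N: go left to A.
      At A: go left to Y.
        Y is a leaf — visit Y.
      At A: no right child.
      Visit A.
    At N: go right to H.
      H is a leaf — visit H.
    Visit N.
  At V: go right to T.
    T is a leaf — visit T.
  Visit V.
Visit U.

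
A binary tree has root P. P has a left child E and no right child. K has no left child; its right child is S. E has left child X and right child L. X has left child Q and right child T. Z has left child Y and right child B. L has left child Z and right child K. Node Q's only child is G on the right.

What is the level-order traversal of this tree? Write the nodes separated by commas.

Level-order visits nodes level by level from the root, left to right within each level.
Level 0: P
Level 1: E
Level 2: X, L
Level 3: Q, T, Z, K
Level 4: G, Y, B, S

P, E, X, L, Q, T, Z, K, G, Y, B, S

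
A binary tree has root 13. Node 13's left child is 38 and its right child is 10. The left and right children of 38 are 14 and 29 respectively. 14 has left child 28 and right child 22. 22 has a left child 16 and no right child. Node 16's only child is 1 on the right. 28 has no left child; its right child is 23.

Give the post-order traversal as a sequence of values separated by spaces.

23 28 1 16 22 14 29 38 10 13

Post-order visits the left subtree, then the right subtree, then the node.
At 13: go left to 38.
  At 38: go left to 14.
    At 14: go left to 28.
      At 28: no left child.
      At 28: go right to 23.
        23 is a leaf — visit 23.
      Visit 28.
    At 14: go right to 22.
      At 22: go left to 16.
        At 16: no left child.
        At 16: go right to 1.
          1 is a leaf — visit 1.
        Visit 16.
      At 22: no right child.
      Visit 22.
    Visit 14.
  At 38: go right to 29.
    29 is a leaf — visit 29.
  Visit 38.
At 13: go right to 10.
  10 is a leaf — visit 10.
Visit 13.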